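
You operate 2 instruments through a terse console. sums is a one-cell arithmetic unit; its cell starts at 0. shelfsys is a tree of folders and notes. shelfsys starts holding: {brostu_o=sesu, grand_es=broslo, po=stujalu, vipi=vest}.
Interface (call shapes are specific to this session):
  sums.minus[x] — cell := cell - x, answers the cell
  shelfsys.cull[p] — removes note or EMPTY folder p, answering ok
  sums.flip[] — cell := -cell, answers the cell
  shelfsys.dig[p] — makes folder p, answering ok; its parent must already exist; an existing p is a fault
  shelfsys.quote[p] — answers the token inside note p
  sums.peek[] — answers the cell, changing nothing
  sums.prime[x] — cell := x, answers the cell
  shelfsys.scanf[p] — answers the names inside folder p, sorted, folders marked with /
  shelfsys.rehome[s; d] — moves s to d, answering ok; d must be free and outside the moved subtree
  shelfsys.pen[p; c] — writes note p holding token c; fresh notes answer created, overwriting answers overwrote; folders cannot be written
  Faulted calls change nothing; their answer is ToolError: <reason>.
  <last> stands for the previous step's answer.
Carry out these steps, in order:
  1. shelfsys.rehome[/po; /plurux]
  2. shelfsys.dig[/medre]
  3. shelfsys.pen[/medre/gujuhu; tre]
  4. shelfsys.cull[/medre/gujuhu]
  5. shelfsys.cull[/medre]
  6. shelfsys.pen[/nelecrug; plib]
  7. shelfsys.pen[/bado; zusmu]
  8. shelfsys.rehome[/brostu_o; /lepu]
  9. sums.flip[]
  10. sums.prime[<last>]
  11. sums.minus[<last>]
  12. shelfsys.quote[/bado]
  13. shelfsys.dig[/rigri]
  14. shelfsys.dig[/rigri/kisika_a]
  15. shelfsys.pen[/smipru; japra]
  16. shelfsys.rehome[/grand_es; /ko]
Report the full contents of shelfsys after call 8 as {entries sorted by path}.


Act: shelfsys.rehome[s: /po; d: /plurux]
Obs: ok
Act: shelfsys.dig[p: /medre]
Obs: ok
Act: shelfsys.pen[p: /medre/gujuhu; c: tre]
Obs: created
Act: shelfsys.cull[p: /medre/gujuhu]
Obs: ok
Act: shelfsys.cull[p: /medre]
Obs: ok
Act: shelfsys.pen[p: /nelecrug; c: plib]
Obs: created
Act: shelfsys.pen[p: /bado; c: zusmu]
Obs: created
Act: shelfsys.rehome[s: /brostu_o; d: /lepu]
Obs: ok
Act: sums.flip[]
Obs: 0
Act: sums.prime[x: <last>]
Obs: 0
Act: sums.minus[x: <last>]
Obs: 0
Act: shelfsys.quote[p: /bado]
Obs: zusmu
Act: shelfsys.dig[p: /rigri]
Obs: ok
Act: shelfsys.dig[p: /rigri/kisika_a]
Obs: ok
Act: shelfsys.pen[p: /smipru; c: japra]
Obs: created
Act: shelfsys.rehome[s: /grand_es; d: /ko]
Obs: ok

Answer: {bado=zusmu, grand_es=broslo, lepu=sesu, nelecrug=plib, plurux=stujalu, vipi=vest}


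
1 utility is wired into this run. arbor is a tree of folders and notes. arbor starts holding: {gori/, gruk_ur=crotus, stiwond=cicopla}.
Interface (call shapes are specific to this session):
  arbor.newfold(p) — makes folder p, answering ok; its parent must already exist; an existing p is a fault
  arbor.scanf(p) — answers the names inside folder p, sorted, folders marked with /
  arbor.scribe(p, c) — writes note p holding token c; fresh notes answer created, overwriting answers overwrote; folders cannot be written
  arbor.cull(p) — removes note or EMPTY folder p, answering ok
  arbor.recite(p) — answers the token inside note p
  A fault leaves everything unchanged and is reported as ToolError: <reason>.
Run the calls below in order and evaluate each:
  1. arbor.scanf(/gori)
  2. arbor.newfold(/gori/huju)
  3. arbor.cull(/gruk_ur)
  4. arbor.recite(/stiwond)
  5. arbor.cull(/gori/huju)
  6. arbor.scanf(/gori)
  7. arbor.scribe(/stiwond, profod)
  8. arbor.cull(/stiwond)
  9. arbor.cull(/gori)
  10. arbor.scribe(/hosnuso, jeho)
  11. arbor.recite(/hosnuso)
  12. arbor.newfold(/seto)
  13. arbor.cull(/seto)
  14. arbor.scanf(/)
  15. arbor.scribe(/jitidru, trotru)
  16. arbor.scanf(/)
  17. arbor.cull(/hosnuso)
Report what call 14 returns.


Answer: [hosnuso]

Derivation:
Do: scanf[p=/gori]
See: []
Do: newfold[p=/gori/huju]
See: ok
Do: cull[p=/gruk_ur]
See: ok
Do: recite[p=/stiwond]
See: cicopla
Do: cull[p=/gori/huju]
See: ok
Do: scanf[p=/gori]
See: []
Do: scribe[p=/stiwond; c=profod]
See: overwrote
Do: cull[p=/stiwond]
See: ok
Do: cull[p=/gori]
See: ok
Do: scribe[p=/hosnuso; c=jeho]
See: created
Do: recite[p=/hosnuso]
See: jeho
Do: newfold[p=/seto]
See: ok
Do: cull[p=/seto]
See: ok
Do: scanf[p=/]
See: [hosnuso]
Do: scribe[p=/jitidru; c=trotru]
See: created
Do: scanf[p=/]
See: [hosnuso, jitidru]
Do: cull[p=/hosnuso]
See: ok


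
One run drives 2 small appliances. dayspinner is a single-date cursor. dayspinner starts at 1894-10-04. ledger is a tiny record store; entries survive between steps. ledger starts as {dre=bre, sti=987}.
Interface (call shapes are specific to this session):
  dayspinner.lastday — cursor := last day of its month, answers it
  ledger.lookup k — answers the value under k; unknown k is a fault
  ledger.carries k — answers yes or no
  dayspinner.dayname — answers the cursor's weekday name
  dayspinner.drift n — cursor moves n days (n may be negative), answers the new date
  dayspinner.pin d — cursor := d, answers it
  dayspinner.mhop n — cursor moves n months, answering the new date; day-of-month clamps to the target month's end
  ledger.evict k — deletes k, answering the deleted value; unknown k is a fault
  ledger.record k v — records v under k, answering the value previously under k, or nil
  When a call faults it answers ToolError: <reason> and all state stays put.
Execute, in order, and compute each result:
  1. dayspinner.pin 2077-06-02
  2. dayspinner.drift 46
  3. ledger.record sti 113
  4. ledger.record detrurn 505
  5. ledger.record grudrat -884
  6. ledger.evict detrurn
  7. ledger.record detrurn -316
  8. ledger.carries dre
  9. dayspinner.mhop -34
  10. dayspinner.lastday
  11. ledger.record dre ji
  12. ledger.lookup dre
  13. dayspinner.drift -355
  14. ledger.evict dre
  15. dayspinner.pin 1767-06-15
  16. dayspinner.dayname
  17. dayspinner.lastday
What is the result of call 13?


Answer: 2073-10-10

Derivation:
CALL dayspinner.pin[2077-06-02]
RET  2077-06-02
CALL dayspinner.drift[46]
RET  2077-07-18
CALL ledger.record[sti; 113]
RET  987
CALL ledger.record[detrurn; 505]
RET  nil
CALL ledger.record[grudrat; -884]
RET  nil
CALL ledger.evict[detrurn]
RET  505
CALL ledger.record[detrurn; -316]
RET  nil
CALL ledger.carries[dre]
RET  yes
CALL dayspinner.mhop[-34]
RET  2074-09-18
CALL dayspinner.lastday[]
RET  2074-09-30
CALL ledger.record[dre; ji]
RET  bre
CALL ledger.lookup[dre]
RET  ji
CALL dayspinner.drift[-355]
RET  2073-10-10
CALL ledger.evict[dre]
RET  ji
CALL dayspinner.pin[1767-06-15]
RET  1767-06-15
CALL dayspinner.dayname[]
RET  Monday
CALL dayspinner.lastday[]
RET  1767-06-30


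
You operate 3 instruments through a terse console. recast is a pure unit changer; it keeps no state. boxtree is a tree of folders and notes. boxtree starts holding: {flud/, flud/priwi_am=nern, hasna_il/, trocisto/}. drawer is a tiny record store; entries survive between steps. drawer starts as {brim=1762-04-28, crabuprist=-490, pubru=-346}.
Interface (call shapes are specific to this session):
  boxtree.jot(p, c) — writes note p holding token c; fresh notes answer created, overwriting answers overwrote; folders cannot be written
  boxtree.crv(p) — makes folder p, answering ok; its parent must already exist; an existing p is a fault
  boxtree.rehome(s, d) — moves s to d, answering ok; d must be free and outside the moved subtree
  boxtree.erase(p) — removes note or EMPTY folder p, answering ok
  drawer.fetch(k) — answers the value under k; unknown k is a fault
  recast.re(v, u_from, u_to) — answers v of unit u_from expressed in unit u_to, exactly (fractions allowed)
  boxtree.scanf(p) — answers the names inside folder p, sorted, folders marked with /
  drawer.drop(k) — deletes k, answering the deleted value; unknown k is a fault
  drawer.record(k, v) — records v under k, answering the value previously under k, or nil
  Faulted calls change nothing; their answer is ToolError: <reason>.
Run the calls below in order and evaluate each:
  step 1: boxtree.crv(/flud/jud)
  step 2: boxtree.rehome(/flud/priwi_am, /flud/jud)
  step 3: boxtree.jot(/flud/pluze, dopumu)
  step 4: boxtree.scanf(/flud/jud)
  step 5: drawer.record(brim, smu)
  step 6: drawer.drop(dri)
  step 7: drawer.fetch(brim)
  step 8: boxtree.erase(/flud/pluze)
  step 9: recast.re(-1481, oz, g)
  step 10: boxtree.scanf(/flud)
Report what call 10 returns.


Answer: [jud/, priwi_am]

Derivation:
I invoke boxtree.crv passing p: /flud/jud, and get ok.
I call boxtree.rehome passing s: /flud/priwi_am, d: /flud/jud, and get ToolError: exists.
Now I run boxtree.jot passing p: /flud/pluze, c: dopumu, yielding created.
I invoke boxtree.scanf passing p: /flud/jud, and observe [].
Using drawer.record passing k: brim, v: smu, and get 1762-04-28.
I invoke drawer.drop passing k: dri, and get ToolError: no such key dri.
Now I run drawer.fetch passing k: brim, which returns smu.
Calling boxtree.erase passing p: /flud/pluze, and see ok.
I run recast.re passing v: -1481, u_from: oz, u_to: g, → -67177029997/1600000.
Using boxtree.scanf passing p: /flud: [jud/, priwi_am].


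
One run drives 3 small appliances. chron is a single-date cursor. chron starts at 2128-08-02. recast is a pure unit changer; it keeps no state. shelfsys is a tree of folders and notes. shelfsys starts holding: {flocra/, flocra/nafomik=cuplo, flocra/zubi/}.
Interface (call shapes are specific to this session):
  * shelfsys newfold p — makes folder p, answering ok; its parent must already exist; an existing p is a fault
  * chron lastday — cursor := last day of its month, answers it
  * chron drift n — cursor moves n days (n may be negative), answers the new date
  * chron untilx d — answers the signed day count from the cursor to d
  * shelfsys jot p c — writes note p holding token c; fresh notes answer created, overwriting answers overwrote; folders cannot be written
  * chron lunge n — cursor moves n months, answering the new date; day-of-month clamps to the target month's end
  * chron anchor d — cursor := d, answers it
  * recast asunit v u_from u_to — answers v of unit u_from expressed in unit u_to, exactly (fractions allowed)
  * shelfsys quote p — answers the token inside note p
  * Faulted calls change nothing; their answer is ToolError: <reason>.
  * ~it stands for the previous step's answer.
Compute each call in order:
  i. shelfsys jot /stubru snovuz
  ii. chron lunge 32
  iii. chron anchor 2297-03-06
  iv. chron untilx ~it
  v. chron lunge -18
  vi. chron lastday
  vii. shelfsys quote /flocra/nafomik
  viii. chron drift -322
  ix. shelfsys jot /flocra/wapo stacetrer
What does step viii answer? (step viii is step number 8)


Do: shelfsys jot[p: /stubru; c: snovuz]
See: created
Do: chron lunge[n: 32]
See: 2131-04-02
Do: chron anchor[d: 2297-03-06]
See: 2297-03-06
Do: chron untilx[d: ~it]
See: 0
Do: chron lunge[n: -18]
See: 2295-09-06
Do: chron lastday[]
See: 2295-09-30
Do: shelfsys quote[p: /flocra/nafomik]
See: cuplo
Do: chron drift[n: -322]
See: 2294-11-12
Do: shelfsys jot[p: /flocra/wapo; c: stacetrer]
See: created

Answer: 2294-11-12


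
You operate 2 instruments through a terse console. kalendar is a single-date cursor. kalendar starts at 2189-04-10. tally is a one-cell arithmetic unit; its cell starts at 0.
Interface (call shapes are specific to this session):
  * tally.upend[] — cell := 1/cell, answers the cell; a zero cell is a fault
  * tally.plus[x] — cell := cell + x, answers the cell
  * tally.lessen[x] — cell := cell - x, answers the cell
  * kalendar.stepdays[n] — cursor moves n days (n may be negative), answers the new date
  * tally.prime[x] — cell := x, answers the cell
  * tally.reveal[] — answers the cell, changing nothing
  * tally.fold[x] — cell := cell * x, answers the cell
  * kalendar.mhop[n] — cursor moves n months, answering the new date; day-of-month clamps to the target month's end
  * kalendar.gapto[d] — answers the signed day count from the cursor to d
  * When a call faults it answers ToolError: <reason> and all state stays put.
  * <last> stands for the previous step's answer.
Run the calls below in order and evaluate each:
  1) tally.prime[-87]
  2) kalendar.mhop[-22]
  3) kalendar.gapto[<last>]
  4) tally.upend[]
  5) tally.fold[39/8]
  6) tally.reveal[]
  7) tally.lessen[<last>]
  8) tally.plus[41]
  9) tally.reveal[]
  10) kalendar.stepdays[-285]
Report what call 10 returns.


==> prime(x→-87)
<== -87
==> mhop(n→-22)
<== 2187-06-10
==> gapto(d→<last>)
<== 0
==> upend()
<== -1/87
==> fold(x→39/8)
<== -13/232
==> reveal()
<== -13/232
==> lessen(x→<last>)
<== 0
==> plus(x→41)
<== 41
==> reveal()
<== 41
==> stepdays(n→-285)
<== 2186-08-29

Answer: 2186-08-29


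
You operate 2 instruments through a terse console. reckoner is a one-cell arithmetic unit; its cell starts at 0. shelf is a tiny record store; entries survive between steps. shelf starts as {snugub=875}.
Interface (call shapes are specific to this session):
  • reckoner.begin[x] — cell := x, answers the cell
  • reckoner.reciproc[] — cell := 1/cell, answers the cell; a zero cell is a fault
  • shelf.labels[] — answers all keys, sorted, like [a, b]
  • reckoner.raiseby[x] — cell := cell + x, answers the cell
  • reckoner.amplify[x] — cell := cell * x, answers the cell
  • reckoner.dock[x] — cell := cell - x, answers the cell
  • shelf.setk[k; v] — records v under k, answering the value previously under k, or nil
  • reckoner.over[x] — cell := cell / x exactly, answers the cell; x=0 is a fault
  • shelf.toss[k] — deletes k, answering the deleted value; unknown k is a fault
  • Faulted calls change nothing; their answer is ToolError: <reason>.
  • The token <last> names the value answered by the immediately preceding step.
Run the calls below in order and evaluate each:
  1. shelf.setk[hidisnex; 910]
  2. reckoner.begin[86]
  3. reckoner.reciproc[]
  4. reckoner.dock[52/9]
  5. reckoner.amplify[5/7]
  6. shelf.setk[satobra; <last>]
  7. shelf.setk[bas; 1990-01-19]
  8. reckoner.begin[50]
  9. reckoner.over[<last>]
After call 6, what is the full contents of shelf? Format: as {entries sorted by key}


Answer: {hidisnex=910, satobra=-22315/5418, snugub=875}

Derivation:
I use shelf.setk on hidisnex, 910: nil.
I try reckoner.begin on 86, giving 86.
I use reckoner.reciproc, which returns 1/86.
I run reckoner.dock on 52/9: -4463/774.
Next I call reckoner.amplify on 5/7, — result: -22315/5418.
Then shelf.setk on satobra, <last>, giving nil.
I run shelf.setk on bas, 1990-01-19, and see nil.
I use reckoner.begin on 50, and observe 50.
I call reckoner.over on <last>, → 1.


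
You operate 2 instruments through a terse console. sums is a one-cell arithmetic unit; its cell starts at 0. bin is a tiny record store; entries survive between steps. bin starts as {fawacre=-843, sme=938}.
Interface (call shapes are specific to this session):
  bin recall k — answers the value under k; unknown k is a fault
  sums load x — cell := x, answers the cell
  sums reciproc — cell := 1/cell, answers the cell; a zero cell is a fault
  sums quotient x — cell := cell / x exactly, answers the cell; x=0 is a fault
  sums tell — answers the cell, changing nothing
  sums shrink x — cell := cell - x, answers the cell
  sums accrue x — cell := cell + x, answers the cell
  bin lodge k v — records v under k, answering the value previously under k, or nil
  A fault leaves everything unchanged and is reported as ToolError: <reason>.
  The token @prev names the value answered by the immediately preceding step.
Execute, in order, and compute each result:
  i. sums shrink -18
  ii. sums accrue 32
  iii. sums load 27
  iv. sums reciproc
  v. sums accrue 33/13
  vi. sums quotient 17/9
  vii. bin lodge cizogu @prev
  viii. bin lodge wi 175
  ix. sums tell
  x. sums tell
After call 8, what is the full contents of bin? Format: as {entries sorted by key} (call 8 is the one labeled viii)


I try sums shrink(x→-18), → 18.
Then sums accrue(x→32), and see 50.
I call sums load(x→27), — result: 27.
Calling sums reciproc(), → 1/27.
Next I call sums accrue(x→33/13), and get 904/351.
I invoke sums quotient(x→17/9): 904/663.
Next I call bin lodge(k→cizogu, v→@prev), giving nil.
Calling bin lodge(k→wi, v→175), → nil.
I run sums tell, → 904/663.
I invoke sums tell, and see 904/663.

Answer: {cizogu=904/663, fawacre=-843, sme=938, wi=175}


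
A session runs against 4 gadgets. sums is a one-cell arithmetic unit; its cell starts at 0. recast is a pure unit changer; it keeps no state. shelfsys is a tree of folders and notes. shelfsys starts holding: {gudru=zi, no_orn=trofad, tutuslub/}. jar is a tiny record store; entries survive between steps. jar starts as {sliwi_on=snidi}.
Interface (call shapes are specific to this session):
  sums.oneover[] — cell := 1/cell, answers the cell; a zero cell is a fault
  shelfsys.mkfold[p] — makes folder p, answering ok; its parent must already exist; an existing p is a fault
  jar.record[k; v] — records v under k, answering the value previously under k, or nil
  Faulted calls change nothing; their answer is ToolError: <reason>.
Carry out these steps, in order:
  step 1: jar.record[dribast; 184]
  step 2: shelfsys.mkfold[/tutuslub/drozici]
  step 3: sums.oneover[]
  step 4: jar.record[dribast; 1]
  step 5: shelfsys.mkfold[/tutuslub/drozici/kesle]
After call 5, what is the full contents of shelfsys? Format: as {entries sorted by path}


Then record with k: dribast, v: 184, — result: nil.
Then mkfold with p: /tutuslub/drozici, → ok.
I run oneover, → ToolError: reciprocal of zero.
I try record with k: dribast, v: 1, and observe 184.
I call mkfold with p: /tutuslub/drozici/kesle, which returns ok.

Answer: {gudru=zi, no_orn=trofad, tutuslub/, tutuslub/drozici/, tutuslub/drozici/kesle/}


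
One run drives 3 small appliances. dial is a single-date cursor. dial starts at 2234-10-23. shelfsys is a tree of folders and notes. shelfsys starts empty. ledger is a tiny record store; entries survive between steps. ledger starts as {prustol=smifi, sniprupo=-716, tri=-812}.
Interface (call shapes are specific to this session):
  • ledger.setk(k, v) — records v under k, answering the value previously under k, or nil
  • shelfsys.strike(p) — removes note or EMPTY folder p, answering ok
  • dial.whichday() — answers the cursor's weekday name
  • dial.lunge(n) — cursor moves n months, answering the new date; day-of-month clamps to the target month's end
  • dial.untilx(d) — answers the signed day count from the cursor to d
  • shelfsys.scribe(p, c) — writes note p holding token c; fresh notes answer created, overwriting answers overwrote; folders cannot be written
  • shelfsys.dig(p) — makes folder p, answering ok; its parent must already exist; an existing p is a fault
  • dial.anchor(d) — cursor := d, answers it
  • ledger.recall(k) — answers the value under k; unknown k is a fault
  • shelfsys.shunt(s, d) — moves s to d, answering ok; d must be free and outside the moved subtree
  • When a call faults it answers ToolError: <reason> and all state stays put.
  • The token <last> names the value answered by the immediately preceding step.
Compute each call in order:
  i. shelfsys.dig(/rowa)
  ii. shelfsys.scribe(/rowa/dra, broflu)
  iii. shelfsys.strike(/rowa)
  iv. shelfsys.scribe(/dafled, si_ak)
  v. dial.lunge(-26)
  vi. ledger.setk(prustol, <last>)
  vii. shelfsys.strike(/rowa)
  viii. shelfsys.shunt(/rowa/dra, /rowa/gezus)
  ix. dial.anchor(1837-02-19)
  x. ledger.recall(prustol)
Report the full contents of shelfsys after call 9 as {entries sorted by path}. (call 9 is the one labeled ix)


~$ shelfsys.dig p→/rowa
= ok
~$ shelfsys.scribe p→/rowa/dra c→broflu
= created
~$ shelfsys.strike p→/rowa
= ToolError: not empty
~$ shelfsys.scribe p→/dafled c→si_ak
= created
~$ dial.lunge n→-26
= 2232-08-23
~$ ledger.setk k→prustol v→<last>
= smifi
~$ shelfsys.strike p→/rowa
= ToolError: not empty
~$ shelfsys.shunt s→/rowa/dra d→/rowa/gezus
= ok
~$ dial.anchor d→1837-02-19
= 1837-02-19
~$ ledger.recall k→prustol
= 2232-08-23

Answer: {dafled=si_ak, rowa/, rowa/gezus=broflu}


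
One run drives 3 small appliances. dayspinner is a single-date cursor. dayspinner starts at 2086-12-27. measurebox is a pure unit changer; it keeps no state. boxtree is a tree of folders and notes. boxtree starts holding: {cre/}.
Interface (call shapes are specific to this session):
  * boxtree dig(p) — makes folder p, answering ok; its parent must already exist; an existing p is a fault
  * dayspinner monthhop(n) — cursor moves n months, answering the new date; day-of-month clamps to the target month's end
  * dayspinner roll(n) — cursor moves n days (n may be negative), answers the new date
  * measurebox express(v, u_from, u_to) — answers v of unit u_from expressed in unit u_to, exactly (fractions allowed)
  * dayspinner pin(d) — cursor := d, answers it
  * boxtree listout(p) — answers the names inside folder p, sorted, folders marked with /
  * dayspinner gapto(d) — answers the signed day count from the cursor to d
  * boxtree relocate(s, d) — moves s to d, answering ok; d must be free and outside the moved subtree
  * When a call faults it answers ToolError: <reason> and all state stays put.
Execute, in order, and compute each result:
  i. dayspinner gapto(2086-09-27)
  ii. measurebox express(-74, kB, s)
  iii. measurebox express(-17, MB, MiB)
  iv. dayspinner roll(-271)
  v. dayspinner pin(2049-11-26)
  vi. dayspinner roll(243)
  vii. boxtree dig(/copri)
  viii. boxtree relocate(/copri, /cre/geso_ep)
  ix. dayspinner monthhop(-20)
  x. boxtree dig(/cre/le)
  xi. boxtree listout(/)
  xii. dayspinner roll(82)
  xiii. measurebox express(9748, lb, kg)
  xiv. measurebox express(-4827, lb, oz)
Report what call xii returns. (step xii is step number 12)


CALL dayspinner gapto[2086-09-27]
RET  -91
CALL measurebox express[-74; kB; s]
RET  ToolError: incompatible units
CALL measurebox express[-17; MB; MiB]
RET  -265625/16384
CALL dayspinner roll[-271]
RET  2086-03-31
CALL dayspinner pin[2049-11-26]
RET  2049-11-26
CALL dayspinner roll[243]
RET  2050-07-27
CALL boxtree dig[/copri]
RET  ok
CALL boxtree relocate[/copri; /cre/geso_ep]
RET  ok
CALL dayspinner monthhop[-20]
RET  2048-11-27
CALL boxtree dig[/cre/le]
RET  ok
CALL boxtree listout[/]
RET  [cre/]
CALL dayspinner roll[82]
RET  2049-02-17
CALL measurebox express[9748; lb; kg]
RET  110540460569/25000000
CALL measurebox express[-4827; lb; oz]
RET  -77232

Answer: 2049-02-17


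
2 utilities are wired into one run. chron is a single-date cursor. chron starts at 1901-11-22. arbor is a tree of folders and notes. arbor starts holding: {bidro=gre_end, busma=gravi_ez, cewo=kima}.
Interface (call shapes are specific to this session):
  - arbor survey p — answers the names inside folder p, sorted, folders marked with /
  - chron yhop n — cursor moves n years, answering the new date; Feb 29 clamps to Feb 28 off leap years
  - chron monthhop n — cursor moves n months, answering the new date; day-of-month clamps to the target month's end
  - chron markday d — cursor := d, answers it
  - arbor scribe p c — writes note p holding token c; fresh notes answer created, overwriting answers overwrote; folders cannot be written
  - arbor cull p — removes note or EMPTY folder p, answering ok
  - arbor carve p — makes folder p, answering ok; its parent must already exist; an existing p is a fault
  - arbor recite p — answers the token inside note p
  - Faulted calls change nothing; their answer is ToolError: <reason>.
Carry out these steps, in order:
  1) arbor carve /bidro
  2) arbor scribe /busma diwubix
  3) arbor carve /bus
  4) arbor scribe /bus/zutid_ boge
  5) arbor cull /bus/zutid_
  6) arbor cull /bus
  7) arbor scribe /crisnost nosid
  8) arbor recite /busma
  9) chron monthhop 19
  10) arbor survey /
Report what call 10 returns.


Answer: [bidro, busma, cewo, crisnost]

Derivation:
$ arbor carve p='/bidro'
= ToolError: exists
$ arbor scribe p='/busma' c='diwubix'
= overwrote
$ arbor carve p='/bus'
= ok
$ arbor scribe p='/bus/zutid_' c='boge'
= created
$ arbor cull p='/bus/zutid_'
= ok
$ arbor cull p='/bus'
= ok
$ arbor scribe p='/crisnost' c='nosid'
= created
$ arbor recite p='/busma'
= diwubix
$ chron monthhop n='19'
= 1903-06-22
$ arbor survey p='/'
= [bidro, busma, cewo, crisnost]


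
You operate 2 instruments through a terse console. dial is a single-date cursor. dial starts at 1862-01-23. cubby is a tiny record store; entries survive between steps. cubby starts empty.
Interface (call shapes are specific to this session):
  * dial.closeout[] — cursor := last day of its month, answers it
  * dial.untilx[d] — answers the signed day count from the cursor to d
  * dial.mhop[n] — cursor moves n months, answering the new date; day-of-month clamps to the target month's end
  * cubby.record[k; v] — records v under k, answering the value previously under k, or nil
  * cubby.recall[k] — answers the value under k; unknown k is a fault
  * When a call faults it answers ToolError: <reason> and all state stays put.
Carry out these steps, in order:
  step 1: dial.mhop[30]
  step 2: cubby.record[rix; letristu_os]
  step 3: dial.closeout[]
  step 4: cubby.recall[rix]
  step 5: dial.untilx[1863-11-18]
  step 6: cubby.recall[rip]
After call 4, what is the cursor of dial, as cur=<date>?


Answer: cur=1864-07-31

Derivation:
$ dial.mhop 30
  1864-07-23
$ cubby.record rix letristu_os
  nil
$ dial.closeout
  1864-07-31
$ cubby.recall rix
  letristu_os
$ dial.untilx 1863-11-18
  -256
$ cubby.recall rip
  ToolError: no such key rip


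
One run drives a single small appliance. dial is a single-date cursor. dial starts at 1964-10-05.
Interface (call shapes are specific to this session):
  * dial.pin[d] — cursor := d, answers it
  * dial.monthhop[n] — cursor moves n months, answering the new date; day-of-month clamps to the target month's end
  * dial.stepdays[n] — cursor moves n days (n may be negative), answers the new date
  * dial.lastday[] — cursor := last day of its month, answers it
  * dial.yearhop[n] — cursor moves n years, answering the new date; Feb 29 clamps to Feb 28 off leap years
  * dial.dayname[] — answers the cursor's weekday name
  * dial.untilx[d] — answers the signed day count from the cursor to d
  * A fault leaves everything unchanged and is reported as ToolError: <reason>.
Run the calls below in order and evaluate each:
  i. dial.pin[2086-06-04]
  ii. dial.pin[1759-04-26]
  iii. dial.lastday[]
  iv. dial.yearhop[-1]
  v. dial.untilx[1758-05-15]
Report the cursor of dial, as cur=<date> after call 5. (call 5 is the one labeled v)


>> dial.pin(d=2086-06-04)
<< 2086-06-04
>> dial.pin(d=1759-04-26)
<< 1759-04-26
>> dial.lastday()
<< 1759-04-30
>> dial.yearhop(n=-1)
<< 1758-04-30
>> dial.untilx(d=1758-05-15)
<< 15

Answer: cur=1758-04-30


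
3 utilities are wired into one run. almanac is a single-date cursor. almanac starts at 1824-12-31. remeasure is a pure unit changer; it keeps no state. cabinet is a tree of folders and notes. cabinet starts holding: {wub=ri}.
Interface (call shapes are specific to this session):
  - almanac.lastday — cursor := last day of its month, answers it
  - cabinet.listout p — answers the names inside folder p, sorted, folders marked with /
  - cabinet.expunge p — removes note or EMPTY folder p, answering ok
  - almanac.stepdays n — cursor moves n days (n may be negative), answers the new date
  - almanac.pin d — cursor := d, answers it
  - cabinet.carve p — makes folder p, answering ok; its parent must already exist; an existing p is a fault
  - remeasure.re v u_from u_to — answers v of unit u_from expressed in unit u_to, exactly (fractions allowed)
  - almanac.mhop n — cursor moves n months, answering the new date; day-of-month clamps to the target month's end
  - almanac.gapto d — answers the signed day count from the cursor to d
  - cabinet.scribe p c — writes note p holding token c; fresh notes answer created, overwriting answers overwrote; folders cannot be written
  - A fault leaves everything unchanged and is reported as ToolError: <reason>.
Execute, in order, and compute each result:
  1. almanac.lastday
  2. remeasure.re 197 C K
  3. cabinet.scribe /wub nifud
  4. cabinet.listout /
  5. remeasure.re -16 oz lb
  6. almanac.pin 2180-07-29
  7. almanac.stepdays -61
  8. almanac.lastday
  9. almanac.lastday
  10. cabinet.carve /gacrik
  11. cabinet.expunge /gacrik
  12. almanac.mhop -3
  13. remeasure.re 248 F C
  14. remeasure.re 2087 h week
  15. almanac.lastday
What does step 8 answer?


-> lastday()
<- 1824-12-31
-> re(v=197, u_from=C, u_to=K)
<- 9403/20
-> scribe(p=/wub, c=nifud)
<- overwrote
-> listout(p=/)
<- [wub]
-> re(v=-16, u_from=oz, u_to=lb)
<- -1
-> pin(d=2180-07-29)
<- 2180-07-29
-> stepdays(n=-61)
<- 2180-05-29
-> lastday()
<- 2180-05-31
-> lastday()
<- 2180-05-31
-> carve(p=/gacrik)
<- ok
-> expunge(p=/gacrik)
<- ok
-> mhop(n=-3)
<- 2180-02-29
-> re(v=248, u_from=F, u_to=C)
<- 120
-> re(v=2087, u_from=h, u_to=week)
<- 2087/168
-> lastday()
<- 2180-02-29

Answer: 2180-05-31


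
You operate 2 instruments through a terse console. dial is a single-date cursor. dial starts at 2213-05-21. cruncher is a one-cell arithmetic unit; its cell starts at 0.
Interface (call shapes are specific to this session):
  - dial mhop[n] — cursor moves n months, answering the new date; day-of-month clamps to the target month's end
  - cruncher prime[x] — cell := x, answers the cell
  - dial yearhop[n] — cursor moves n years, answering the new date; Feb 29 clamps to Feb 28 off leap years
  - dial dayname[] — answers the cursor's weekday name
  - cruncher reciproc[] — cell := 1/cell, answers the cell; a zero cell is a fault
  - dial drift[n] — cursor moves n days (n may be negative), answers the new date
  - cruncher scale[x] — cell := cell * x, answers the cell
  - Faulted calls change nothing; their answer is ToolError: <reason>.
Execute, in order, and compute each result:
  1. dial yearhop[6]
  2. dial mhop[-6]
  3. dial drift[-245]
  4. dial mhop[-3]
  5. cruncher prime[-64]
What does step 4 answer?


Answer: 2217-12-21

Derivation:
>> dial yearhop(n: 6)
<< 2219-05-21
>> dial mhop(n: -6)
<< 2218-11-21
>> dial drift(n: -245)
<< 2218-03-21
>> dial mhop(n: -3)
<< 2217-12-21
>> cruncher prime(x: -64)
<< -64


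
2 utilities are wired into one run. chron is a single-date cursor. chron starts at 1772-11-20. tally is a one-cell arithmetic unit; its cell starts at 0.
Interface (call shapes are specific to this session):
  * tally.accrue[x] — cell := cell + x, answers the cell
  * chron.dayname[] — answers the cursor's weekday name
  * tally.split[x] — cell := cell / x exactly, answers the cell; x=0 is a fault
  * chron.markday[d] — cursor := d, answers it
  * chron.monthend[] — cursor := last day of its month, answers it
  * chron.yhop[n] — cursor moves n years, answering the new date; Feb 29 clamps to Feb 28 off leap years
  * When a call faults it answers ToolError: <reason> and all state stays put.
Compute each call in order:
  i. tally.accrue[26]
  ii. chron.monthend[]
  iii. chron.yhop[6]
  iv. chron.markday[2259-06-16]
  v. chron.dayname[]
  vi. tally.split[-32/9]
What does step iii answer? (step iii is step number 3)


Calling accrue with x: 26, and observe 26.
I run monthend, and see 1772-11-30.
I run yhop with n: 6, giving 1778-11-30.
I run markday with d: 2259-06-16, → 2259-06-16.
Calling dayname(), — result: Thursday.
I run split with x: -32/9: -117/16.

Answer: 1778-11-30


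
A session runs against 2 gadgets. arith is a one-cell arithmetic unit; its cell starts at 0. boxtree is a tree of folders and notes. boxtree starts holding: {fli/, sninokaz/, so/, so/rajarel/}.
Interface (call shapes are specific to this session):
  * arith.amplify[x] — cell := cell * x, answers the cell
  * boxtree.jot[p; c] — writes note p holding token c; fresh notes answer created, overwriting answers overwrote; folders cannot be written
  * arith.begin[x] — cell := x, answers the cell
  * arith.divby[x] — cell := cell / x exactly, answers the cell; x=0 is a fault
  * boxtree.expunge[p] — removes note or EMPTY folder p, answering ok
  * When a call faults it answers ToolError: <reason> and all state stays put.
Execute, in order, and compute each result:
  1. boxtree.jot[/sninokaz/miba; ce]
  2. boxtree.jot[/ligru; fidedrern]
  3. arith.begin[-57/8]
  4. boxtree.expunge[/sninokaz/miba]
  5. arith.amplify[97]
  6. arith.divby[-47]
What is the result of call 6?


Answer: 5529/376

Derivation:
I run boxtree.jot(p: /sninokaz/miba, c: ce), — result: created.
Calling boxtree.jot(p: /ligru, c: fidedrern): created.
I use arith.begin(x: -57/8), and see -57/8.
Now I run boxtree.expunge(p: /sninokaz/miba), yielding ok.
Now I run arith.amplify(x: 97), and observe -5529/8.
I invoke arith.divby(x: -47), which returns 5529/376.


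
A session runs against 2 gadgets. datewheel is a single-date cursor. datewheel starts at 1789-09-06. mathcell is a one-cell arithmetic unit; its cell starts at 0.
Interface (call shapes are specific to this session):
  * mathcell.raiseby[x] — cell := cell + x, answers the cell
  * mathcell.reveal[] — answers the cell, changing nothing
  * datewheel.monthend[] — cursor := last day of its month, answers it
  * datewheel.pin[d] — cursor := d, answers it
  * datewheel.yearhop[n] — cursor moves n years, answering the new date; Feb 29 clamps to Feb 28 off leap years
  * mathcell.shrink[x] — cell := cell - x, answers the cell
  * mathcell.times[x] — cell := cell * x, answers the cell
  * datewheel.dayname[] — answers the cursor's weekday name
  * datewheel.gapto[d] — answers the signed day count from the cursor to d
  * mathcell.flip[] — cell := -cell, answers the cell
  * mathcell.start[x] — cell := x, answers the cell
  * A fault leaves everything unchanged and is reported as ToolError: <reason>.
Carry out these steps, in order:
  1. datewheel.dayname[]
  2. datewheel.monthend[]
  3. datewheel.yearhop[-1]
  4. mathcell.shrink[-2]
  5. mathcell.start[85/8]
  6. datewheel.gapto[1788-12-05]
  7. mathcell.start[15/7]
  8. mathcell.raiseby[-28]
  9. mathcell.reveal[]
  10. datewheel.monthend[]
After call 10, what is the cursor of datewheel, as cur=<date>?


I call dayname, and see Sunday.
Calling monthend: 1789-09-30.
I call yearhop with n=-1, yielding 1788-09-30.
Then shrink with x=-2, — result: 2.
Using start with x=85/8: 85/8.
I call gapto with d=1788-12-05, and get 66.
Now I run start with x=15/7, which returns 15/7.
I use raiseby with x=-28, and get -181/7.
Next I call reveal(), and observe -181/7.
I try monthend(), and observe 1788-09-30.

Answer: cur=1788-09-30


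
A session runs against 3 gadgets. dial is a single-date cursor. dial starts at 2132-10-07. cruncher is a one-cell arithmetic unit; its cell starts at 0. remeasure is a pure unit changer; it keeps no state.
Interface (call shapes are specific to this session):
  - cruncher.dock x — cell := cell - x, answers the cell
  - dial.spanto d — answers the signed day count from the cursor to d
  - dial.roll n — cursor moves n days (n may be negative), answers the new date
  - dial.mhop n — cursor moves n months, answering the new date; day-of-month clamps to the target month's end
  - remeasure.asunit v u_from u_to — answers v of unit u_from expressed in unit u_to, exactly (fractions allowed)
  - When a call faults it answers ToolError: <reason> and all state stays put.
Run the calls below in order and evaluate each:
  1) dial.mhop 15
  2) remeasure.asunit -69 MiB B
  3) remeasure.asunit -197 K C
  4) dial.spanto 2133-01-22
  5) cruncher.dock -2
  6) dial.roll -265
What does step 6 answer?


Act: dial.mhop[n='15']
Obs: 2134-01-07
Act: remeasure.asunit[v='-69'; u_from='MiB'; u_to='B']
Obs: -72351744
Act: remeasure.asunit[v='-197'; u_from='K'; u_to='C']
Obs: -9403/20
Act: dial.spanto[d='2133-01-22']
Obs: -350
Act: cruncher.dock[x='-2']
Obs: 2
Act: dial.roll[n='-265']
Obs: 2133-04-17

Answer: 2133-04-17


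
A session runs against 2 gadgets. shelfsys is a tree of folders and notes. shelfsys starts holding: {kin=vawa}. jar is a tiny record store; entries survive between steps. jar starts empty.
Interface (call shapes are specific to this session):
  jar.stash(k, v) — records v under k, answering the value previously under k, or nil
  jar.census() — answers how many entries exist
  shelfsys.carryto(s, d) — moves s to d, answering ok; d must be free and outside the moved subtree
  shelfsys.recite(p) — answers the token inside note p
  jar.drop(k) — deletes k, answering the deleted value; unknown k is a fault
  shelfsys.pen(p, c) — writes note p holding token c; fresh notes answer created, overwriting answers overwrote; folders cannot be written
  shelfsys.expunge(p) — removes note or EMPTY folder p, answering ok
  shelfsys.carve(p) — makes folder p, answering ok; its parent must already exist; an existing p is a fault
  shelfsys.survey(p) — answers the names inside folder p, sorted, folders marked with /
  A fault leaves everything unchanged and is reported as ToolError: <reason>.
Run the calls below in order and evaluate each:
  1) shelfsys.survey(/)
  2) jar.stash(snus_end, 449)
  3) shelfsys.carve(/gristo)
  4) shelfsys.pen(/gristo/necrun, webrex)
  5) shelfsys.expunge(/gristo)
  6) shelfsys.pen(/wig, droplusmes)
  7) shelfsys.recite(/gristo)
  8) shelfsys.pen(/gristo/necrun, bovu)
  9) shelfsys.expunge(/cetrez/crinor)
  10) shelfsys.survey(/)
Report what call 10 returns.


Answer: [gristo/, kin, wig]

Derivation:
Invoking survey using p→/, yielding [kin].
Now I run stash using k→snus_end, v→449, → nil.
I try carve using p→/gristo, and get ok.
I try pen using p→/gristo/necrun, c→webrex, and see created.
Then expunge using p→/gristo, and get ToolError: not empty.
Now I run pen using p→/wig, c→droplusmes, and see created.
Then recite using p→/gristo, and get ToolError: is a directory.
I try pen using p→/gristo/necrun, c→bovu: overwrote.
Now I run expunge using p→/cetrez/crinor, yielding ToolError: not found.
I use survey using p→/, and get [gristo/, kin, wig].


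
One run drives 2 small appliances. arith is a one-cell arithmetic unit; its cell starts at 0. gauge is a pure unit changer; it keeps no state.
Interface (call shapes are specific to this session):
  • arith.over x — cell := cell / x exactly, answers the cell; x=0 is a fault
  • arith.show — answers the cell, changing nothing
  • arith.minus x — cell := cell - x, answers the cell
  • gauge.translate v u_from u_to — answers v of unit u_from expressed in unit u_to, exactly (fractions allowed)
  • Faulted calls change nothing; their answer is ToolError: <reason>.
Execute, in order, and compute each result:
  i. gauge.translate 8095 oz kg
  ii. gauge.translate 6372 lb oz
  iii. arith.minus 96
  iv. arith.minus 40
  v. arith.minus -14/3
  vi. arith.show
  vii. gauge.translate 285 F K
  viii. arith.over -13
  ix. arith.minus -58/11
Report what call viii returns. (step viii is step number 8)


Answer: 394/39

Derivation:
I call translate with 8095, oz, kg, yielding 73436604703/320000000.
Next I call translate with 6372, lb, oz, — result: 101952.
I invoke minus with 96, which returns -96.
Using minus with 40, yielding -136.
I invoke minus with -14/3, and observe -394/3.
I call show(), and get -394/3.
I call translate with 285, F, K, yielding 74467/180.
I invoke over with -13, and get 394/39.
Next I call minus with -58/11, — result: 6596/429.


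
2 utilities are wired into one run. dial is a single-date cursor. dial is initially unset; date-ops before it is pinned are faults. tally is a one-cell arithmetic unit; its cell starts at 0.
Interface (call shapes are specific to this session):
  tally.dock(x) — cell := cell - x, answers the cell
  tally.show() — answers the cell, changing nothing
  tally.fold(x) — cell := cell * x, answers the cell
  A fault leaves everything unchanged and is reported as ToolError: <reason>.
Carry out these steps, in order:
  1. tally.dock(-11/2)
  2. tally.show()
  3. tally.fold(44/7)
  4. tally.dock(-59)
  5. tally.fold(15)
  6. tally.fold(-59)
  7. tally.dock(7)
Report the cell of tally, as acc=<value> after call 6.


>>> tally.dock -11/2
= 11/2
>>> tally.show
= 11/2
>>> tally.fold 44/7
= 242/7
>>> tally.dock -59
= 655/7
>>> tally.fold 15
= 9825/7
>>> tally.fold -59
= -579675/7
>>> tally.dock 7
= -579724/7

Answer: acc=-579675/7
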